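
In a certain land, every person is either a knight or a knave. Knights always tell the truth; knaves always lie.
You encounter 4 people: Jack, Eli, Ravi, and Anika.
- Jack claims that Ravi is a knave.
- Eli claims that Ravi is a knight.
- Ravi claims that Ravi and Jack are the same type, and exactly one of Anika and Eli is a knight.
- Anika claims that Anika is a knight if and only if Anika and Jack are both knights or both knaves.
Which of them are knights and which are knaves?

Since Jack is a knight, "Ravi is a knave" needs to be True, which holds.
As a knave, Eli's statement "Ravi is a knight" should be False; it is.
As a knave, Ravi's statement "Ravi and Jack are the same type, and exactly one of Anika and Eli is a knight" should be False; it is.
Since Anika is a knight, "Anika is a knight if and only if Anika and Jack are both knights or both knaves" needs to be True, which holds.

Jack is a knight, Eli is a knave, Ravi is a knave, and Anika is a knight.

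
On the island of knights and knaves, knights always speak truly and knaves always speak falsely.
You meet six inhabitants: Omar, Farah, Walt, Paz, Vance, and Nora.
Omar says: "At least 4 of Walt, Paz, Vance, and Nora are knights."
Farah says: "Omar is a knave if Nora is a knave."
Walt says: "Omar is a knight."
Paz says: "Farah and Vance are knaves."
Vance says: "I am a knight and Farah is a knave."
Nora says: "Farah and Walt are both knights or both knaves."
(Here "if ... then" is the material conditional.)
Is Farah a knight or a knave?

Farah is a knight.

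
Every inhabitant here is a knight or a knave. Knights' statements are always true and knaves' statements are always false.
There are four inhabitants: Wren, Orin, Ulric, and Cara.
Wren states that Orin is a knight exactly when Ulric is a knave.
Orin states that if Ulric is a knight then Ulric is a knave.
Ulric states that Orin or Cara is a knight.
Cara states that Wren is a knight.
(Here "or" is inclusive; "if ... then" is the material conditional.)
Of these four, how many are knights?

The unique consistent assignment is Wren=knight, Orin=knave, Ulric=knight, Cara=knight.
That has 3 knights.

3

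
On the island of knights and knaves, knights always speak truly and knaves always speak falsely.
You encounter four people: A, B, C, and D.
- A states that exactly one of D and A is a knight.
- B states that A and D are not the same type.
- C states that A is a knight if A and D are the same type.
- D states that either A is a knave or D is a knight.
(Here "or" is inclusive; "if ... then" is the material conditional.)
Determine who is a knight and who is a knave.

Knights: A, B, and C. Knaves: D.

Suppose A is a knave. Then A's statement "exactly one of D and A is a knight" would have to be false. Checking the 8 ways to assign the others, none is consistent with every speaker.
(For instance, with B=knight, C=knight, D=knave, B's claim "A and D are not the same type" comes out false where it would need to be true.)
So A must be a knight, making "exactly one of D and A is a knight" true. Taking A=knight, B=knight, C=knight, D=knave, each remaining statement checks out:
  B (knight): "A and D are not the same type" — true. ✓
  C (knight): "A is a knight if A and D are the same type" — true. ✓
  D (knave): "either A is a knave or D is a knight" — false. ✓
This is the unique consistent assignment.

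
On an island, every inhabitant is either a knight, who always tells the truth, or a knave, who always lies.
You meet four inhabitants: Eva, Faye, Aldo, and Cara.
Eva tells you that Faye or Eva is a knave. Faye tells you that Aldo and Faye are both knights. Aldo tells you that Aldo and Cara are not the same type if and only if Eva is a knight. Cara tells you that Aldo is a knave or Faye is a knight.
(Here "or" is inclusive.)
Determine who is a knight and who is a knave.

Eva is a knight, and the claim "Faye or Eva is a knave" is indeed true.
Faye is a knave, so "Aldo and Faye are both knights" must be False — and it is.
Aldo is a knight, and the claim "Aldo and Cara are not the same type if and only if Eva is a knight" is indeed true.
Cara is a knave, and the claim "Aldo is a knave or Faye is a knight" is indeed False.

Knights: Eva and Aldo. Knaves: Faye and Cara.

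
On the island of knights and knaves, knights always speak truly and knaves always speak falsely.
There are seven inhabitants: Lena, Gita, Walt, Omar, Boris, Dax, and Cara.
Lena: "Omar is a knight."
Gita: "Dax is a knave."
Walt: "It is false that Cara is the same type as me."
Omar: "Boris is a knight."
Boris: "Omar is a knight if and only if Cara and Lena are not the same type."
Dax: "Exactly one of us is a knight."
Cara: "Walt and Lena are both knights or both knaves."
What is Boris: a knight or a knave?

Consistent assignments: {Lena=knight, Gita=knight, Walt=knave, Omar=knight, Boris=knight, Dax=knave, Cara=knave}
In every consistent assignment, Boris is a knight.

Boris is a knight.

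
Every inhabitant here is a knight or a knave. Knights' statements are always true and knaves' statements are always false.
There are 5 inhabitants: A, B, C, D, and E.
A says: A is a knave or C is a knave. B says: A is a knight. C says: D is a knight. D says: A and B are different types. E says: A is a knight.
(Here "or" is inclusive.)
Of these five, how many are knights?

The unique consistent assignment is A=knight, B=knight, C=knave, D=knave, E=knight.
That has 3 knights.

3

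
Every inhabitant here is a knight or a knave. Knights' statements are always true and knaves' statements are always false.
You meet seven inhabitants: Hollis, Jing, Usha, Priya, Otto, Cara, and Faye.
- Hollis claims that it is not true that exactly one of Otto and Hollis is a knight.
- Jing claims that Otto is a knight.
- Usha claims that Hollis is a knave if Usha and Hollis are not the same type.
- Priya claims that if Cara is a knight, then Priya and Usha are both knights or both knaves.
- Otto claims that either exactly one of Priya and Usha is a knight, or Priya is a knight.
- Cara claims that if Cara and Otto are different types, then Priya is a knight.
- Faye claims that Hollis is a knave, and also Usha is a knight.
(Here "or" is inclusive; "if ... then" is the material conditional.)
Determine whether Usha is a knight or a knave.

Usha is a knight.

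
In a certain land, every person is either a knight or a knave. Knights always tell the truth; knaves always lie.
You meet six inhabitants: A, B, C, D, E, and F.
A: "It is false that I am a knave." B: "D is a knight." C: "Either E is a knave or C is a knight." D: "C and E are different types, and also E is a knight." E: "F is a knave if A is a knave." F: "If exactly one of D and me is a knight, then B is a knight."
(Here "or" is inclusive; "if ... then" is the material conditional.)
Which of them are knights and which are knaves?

A is a knight, B is a knight, C is a knave, D is a knight, E is a knight, and F is a knight.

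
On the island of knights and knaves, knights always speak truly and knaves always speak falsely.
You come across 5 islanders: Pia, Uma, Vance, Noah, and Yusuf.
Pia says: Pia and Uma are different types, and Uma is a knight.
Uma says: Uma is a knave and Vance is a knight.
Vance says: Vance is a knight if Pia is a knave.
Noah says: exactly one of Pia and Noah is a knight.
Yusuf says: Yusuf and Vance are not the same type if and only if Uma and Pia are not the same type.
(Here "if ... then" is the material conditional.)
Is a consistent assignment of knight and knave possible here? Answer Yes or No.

No

Checking all 32 assignments, each has at least one speaker whose statement's truth value contradicts their type.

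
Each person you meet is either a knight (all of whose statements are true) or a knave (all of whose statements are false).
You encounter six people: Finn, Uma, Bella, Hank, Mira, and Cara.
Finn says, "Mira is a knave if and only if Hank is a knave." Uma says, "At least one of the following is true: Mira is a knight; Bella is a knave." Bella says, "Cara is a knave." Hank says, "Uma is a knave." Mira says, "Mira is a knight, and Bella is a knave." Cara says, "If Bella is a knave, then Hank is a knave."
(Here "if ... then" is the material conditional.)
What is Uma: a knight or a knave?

Uma is a knight.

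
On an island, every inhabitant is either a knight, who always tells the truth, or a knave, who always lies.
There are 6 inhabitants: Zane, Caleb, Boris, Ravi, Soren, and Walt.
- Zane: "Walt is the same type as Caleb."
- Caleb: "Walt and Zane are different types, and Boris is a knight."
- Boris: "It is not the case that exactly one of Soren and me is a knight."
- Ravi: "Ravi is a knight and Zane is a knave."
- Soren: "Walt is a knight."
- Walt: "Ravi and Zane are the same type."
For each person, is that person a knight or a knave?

Knights: Soren and Walt. Knaves: Zane, Caleb, Boris, and Ravi.

Zane (knave): "Walt is the same type as Caleb" — False. ✓
Caleb is a knave, so "Walt and Zane are different types, and Boris is a knight" must be False — and it is.
Since Boris is a knave, "it is not the case that exactly one of Soren and me is a knight" needs to be False, which holds.
As a knave, Ravi's statement "Ravi is a knight and Zane is a knave" should be False; it is.
Soren is a knight; "Walt is a knight" is true, as required.
Since Walt is a knight, "Ravi and Zane are the same type" needs to be true, which holds.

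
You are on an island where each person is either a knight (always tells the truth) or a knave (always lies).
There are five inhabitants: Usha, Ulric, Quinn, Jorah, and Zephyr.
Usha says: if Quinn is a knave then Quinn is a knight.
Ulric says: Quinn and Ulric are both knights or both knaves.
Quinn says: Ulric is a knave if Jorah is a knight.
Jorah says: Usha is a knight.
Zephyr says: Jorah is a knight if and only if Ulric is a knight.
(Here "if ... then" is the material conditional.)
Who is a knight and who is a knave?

Usha is a knight, Ulric is a knave, Quinn is a knight, Jorah is a knight, and Zephyr is a knave.

Usha is a knight, so "if Quinn is a knave then Quinn is a knight" must be True — and it is.
Ulric is a knave, so "Quinn and Ulric are both knights or both knaves" must be False — and it is.
Quinn is a knight, and the claim "Ulric is a knave if Jorah is a knight" is indeed True.
Jorah is a knight, so "Usha is a knight" must be True — and it is.
As a knave, Zephyr's statement "Jorah is a knight if and only if Ulric is a knight" should be False; it is.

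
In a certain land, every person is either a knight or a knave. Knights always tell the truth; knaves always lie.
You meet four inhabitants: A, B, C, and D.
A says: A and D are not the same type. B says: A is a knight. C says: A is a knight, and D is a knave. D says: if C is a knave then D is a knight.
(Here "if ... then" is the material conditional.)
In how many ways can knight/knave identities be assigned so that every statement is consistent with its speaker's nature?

1

Consistent assignments:
  A=knave, B=knave, C=knave, D=knave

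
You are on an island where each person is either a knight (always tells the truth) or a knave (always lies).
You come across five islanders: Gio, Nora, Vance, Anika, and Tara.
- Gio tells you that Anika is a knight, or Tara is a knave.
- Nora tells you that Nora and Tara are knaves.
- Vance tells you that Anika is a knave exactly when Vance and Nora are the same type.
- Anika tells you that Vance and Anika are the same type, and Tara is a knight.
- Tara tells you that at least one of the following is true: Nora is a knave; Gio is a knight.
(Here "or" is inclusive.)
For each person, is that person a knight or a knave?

Knights: Gio, Vance, Anika, and Tara. Knaves: Nora.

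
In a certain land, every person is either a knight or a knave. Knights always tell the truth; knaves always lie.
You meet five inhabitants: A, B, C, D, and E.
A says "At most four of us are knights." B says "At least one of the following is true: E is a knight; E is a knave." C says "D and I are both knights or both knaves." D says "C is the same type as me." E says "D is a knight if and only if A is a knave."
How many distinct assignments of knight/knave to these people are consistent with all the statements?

1

Consistent assignments:
  A=knight, B=knight, C=knight, D=knight, E=knave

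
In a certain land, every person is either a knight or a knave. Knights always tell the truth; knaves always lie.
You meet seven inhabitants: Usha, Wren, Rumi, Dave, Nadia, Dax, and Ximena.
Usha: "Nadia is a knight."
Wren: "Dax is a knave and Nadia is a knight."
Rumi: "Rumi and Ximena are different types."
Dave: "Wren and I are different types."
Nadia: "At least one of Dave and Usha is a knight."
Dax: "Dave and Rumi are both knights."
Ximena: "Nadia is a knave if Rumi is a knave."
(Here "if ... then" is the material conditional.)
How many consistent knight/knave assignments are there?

0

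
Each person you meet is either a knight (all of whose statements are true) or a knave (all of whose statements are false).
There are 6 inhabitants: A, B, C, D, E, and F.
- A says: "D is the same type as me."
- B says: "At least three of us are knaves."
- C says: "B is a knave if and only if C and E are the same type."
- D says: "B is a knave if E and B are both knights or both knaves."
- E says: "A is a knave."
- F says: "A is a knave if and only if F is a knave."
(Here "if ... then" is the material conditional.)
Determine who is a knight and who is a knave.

Knights: A, B, and D. Knaves: C, E, and F.

A is a knight, and the claim "D is the same type as me" is indeed true.
B (knight): "at least three of us are knaves" — true. ✓
C is a knave, so "B is a knave if and only if C and E are the same type" must be False — and it is.
D is a knight, and the claim "B is a knave if E and B are both knights or both knaves" is indeed true.
E is a knave, and the claim "A is a knave" is indeed False.
F is a knave, and the claim "A is a knave if and only if F is a knave" is indeed False.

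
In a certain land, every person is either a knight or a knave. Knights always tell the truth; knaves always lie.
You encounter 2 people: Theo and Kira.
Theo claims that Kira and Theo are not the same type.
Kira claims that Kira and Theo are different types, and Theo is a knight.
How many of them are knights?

0

The unique consistent assignment is Theo=knave, Kira=knave.
That has 0 knights.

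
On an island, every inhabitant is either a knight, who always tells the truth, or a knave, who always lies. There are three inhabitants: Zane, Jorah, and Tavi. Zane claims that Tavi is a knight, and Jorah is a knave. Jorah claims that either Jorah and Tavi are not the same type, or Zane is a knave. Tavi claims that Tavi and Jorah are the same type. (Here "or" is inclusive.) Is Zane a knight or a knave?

Zane is a knave.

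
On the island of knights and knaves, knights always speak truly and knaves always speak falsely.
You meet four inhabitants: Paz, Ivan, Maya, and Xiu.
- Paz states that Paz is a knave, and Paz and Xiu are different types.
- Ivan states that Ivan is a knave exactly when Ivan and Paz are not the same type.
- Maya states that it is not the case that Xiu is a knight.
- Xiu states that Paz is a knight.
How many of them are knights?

1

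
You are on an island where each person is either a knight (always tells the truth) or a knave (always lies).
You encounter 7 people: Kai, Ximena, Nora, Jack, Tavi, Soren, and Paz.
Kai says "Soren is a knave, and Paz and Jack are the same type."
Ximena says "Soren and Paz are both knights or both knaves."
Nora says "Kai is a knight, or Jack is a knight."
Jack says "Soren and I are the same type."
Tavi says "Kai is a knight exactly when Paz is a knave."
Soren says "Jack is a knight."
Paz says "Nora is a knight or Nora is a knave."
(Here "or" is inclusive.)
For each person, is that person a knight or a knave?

Kai is a knave; "Soren is a knave, and Paz and Jack are the same type" is false, as required.
Ximena (knight): "Soren and Paz are both knights or both knaves" — true. ✓
Nora is a knight, and the claim "Kai is a knight, or Jack is a knight" is indeed true.
Jack (knight): "Soren and I are the same type" — true. ✓
Since Tavi is a knight, "Kai is a knight exactly when Paz is a knave" needs to be true, which holds.
Soren (knight): "Jack is a knight" — true. ✓
Paz (knight): "Nora is a knight or Nora is a knave" — true. ✓

Kai is a knave, Ximena is a knight, Nora is a knight, Jack is a knight, Tavi is a knight, Soren is a knight, and Paz is a knight.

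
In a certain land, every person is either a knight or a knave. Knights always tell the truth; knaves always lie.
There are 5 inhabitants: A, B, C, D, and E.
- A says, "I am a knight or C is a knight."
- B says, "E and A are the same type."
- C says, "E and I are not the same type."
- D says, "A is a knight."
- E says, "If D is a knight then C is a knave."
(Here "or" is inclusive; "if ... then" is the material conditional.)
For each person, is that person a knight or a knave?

Suppose A is a knave. Then A's statement "I am a knight or C is a knight" would have to be false. Checking the 16 ways to assign the others, none is consistent with every speaker.
(For instance, with B=knave, C=knight, D=knight, E=knave, A's claim "I am a knight or C is a knight" comes out true where it would need to be false.)
So A must be a knight, making "I am a knight or C is a knight" true. Taking A=knight, B=knave, C=knight, D=knight, E=knave, each remaining statement checks out:
  B (knave): "E and A are the same type" — false. ✓
  C (knight): "E and I are not the same type" — true. ✓
  D (knight): "A is a knight" — true. ✓
  E (knave): "if D is a knight then C is a knave" — false. ✓
This is the unique consistent assignment.

Knights: A, C, and D. Knaves: B and E.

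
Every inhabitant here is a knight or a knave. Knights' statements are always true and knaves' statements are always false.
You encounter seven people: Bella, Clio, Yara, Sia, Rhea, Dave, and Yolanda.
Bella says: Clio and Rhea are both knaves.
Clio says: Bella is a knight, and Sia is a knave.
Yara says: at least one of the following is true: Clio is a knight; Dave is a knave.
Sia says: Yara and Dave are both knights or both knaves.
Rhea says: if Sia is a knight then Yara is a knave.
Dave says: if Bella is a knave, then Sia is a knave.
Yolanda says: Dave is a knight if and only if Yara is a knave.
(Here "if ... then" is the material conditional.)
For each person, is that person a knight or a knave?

Bella is a knave, Clio is a knave, Yara is a knave, Sia is a knave, Rhea is a knight, Dave is a knight, and Yolanda is a knight.

Since Bella is a knave, "Clio and Rhea are both knaves" needs to be false, which holds.
Since Clio is a knave, "Bella is a knight, and Sia is a knave" needs to be false, which holds.
Yara (knave): "at least one of the following is true: Clio is a knight; Dave is a knave" — false. ✓
Sia is a knave; "Yara and Dave are both knights or both knaves" is false, as required.
Since Rhea is a knight, "if Sia is a knight then Yara is a knave" needs to be True, which holds.
Dave (knight): "if Bella is a knave, then Sia is a knave" — True. ✓
Since Yolanda is a knight, "Dave is a knight if and only if Yara is a knave" needs to be True, which holds.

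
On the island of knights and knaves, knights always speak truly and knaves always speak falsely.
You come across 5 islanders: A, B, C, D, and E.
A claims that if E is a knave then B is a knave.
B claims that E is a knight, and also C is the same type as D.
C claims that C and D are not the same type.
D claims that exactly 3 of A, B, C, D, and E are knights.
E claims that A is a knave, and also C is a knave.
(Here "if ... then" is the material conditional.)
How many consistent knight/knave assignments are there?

2

Consistent assignments:
  A=knight, B=knave, C=knight, D=knave, E=knave
  A=knight, B=knave, C=knave, D=knave, E=knave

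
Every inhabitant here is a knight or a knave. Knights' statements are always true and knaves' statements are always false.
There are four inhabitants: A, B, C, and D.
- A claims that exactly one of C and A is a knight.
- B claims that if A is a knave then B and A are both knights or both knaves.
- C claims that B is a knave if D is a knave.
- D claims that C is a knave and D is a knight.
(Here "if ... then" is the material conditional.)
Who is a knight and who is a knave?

A is a knight, B is a knight, C is a knave, and D is a knave.

A is a knight, and the claim "exactly one of C and A is a knight" is indeed true.
As a knight, B's statement "if A is a knave then B and A are both knights or both knaves" should be true; it is.
C (knave): "B is a knave if D is a knave" — False. ✓
D is a knave; "C is a knave and D is a knight" is False, as required.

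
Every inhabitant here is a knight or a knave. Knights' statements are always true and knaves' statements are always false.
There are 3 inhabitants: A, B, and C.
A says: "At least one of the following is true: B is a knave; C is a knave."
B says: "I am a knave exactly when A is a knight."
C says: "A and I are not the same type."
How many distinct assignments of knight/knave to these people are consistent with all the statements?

1

Consistent assignments:
  A=knave, B=knight, C=knight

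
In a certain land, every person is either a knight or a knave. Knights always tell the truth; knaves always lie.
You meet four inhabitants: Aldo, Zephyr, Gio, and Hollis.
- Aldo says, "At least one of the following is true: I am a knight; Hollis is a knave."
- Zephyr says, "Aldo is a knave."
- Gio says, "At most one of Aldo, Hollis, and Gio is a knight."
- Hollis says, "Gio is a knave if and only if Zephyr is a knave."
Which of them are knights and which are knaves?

Suppose Aldo is a knave. Then Aldo's statement "at least one of the following is true: I am a knight; Hollis is a knave" would have to be false. Checking the 8 ways to assign the others, none is consistent with every speaker.
(For instance, with Zephyr=knave, Gio=knave, Hollis=knight, Zephyr's claim "Aldo is a knave" comes out true where it would need to be false.)
So Aldo must be a knight, making "at least one of the following is true: I am a knight; Hollis is a knave" true. Taking Aldo=knight, Zephyr=knave, Gio=knave, Hollis=knight, each remaining statement checks out:
  Zephyr (knave): "Aldo is a knave" — false. ✓
  Gio (knave): "at most one of Aldo, Hollis, and Gio is a knight" — false. ✓
  Hollis (knight): "Gio is a knave if and only if Zephyr is a knave" — true. ✓
This is the unique consistent assignment.

Knights: Aldo and Hollis. Knaves: Zephyr and Gio.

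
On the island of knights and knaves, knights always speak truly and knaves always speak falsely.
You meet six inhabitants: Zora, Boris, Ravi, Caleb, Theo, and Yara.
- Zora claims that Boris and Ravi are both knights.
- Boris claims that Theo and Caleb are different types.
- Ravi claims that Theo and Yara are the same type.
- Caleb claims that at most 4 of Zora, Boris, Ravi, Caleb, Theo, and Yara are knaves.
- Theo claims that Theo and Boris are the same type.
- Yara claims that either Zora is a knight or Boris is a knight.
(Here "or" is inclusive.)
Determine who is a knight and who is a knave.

Zora is a knave; "Boris and Ravi are both knights" is false, as required.
Boris (knight): "Theo and Caleb are different types" — True. ✓
Ravi is a knave, so "Theo and Yara are the same type" must be false — and it is.
Caleb is a knight; "at most 4 of Zora, Boris, Ravi, Caleb, Theo, and Yara are knaves" is True, as required.
Theo is a knave, and the claim "Theo and Boris are the same type" is indeed false.
Yara is a knight, so "either Zora is a knight or Boris is a knight" must be True — and it is.

Zora is a knave, Boris is a knight, Ravi is a knave, Caleb is a knight, Theo is a knave, and Yara is a knight.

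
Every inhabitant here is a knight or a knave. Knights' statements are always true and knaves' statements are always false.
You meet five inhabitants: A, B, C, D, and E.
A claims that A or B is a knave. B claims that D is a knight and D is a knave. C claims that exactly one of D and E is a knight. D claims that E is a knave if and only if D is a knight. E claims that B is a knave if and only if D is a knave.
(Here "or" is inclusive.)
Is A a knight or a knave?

A is a knight.

Consistent assignments: {A=knight, B=knave, C=knight, D=knight, E=knave}
In every consistent assignment, A is a knight.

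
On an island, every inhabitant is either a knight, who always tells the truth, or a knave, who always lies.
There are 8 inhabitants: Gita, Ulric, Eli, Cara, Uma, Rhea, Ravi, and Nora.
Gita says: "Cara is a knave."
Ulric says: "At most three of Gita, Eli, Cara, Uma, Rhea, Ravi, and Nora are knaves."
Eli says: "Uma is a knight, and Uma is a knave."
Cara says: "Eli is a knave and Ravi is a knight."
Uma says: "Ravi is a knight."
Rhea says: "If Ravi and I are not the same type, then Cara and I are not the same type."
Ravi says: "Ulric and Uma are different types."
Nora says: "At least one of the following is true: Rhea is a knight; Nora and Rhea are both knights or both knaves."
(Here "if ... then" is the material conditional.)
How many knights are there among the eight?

The unique consistent assignment is Gita=knight, Ulric=knave, Eli=knave, Cara=knave, Uma=knave, Rhea=knight, Ravi=knave, Nora=knight.
That has 3 knights.

3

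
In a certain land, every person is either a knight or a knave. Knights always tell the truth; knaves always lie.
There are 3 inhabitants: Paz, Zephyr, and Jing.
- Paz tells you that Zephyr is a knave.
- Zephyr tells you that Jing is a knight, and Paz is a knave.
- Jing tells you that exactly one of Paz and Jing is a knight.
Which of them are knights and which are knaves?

As a knave, Paz's statement "Zephyr is a knave" should be False; it is.
As a knight, Zephyr's statement "Jing is a knight, and Paz is a knave" should be True; it is.
Jing is a knight, so "exactly one of Paz and Jing is a knight" must be True — and it is.

Paz is a knave, Zephyr is a knight, and Jing is a knight.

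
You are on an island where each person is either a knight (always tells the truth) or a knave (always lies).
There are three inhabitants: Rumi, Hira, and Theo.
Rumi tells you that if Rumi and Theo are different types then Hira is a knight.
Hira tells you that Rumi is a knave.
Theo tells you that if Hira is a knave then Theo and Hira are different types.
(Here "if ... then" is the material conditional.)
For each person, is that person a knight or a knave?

Rumi is a knight, Hira is a knave, and Theo is a knight.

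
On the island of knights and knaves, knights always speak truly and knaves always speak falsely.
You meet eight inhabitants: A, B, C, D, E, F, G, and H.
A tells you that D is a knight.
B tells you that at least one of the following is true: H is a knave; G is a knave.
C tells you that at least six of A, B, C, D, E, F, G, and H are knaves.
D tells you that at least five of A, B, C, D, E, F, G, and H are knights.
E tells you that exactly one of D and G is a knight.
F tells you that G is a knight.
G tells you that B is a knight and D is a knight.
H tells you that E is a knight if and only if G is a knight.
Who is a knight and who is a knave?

A is a knight, B is a knight, C is a knave, D is a knight, E is a knave, F is a knight, G is a knight, and H is a knave.

A is a knight, and the claim "D is a knight" is indeed True.
B (knight): "at least one of the following is true: H is a knave; G is a knave" — True. ✓
C is a knave, so "at least six of A, B, C, D, E, F, G, and H are knaves" must be False — and it is.
As a knight, D's statement "at least five of A, B, C, D, E, F, G, and H are knights" should be True; it is.
E is a knave, and the claim "exactly one of D and G is a knight" is indeed False.
F is a knight, so "G is a knight" must be True — and it is.
G (knight): "B is a knight and D is a knight" — True. ✓
H is a knave, and the claim "E is a knight if and only if G is a knight" is indeed False.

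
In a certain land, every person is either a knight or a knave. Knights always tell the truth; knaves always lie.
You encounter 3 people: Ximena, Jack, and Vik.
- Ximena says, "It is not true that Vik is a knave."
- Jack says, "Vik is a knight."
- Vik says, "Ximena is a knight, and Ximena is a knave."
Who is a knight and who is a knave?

Knights: none. Knaves: Ximena, Jack, and Vik.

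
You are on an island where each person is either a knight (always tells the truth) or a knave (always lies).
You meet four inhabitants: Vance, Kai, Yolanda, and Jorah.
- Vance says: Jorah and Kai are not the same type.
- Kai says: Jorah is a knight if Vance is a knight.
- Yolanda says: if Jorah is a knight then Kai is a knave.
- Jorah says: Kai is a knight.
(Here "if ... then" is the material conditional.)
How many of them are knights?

2

The unique consistent assignment is Vance=knave, Kai=knight, Yolanda=knave, Jorah=knight.
That has 2 knights.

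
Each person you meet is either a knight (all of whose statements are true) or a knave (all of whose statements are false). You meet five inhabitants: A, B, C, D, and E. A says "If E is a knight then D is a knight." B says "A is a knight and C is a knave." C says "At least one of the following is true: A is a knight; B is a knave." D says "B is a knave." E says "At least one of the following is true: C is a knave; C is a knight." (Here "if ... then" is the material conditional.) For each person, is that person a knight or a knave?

Knights: A, C, D, and E. Knaves: B.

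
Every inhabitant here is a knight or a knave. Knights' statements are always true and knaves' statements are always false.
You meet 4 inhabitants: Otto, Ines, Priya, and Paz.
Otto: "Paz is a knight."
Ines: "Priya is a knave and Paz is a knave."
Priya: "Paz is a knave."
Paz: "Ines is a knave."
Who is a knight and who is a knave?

Otto is a knight, Ines is a knave, Priya is a knave, and Paz is a knight.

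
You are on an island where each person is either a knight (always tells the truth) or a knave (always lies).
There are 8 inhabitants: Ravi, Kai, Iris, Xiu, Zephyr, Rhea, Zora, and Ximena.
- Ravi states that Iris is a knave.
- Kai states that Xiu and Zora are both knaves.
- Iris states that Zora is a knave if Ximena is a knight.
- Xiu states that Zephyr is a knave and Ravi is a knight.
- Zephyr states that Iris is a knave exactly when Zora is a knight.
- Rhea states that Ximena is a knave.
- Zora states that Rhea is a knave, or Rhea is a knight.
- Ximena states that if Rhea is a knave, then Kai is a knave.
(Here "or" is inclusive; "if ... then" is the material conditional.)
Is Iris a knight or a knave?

Iris is a knave.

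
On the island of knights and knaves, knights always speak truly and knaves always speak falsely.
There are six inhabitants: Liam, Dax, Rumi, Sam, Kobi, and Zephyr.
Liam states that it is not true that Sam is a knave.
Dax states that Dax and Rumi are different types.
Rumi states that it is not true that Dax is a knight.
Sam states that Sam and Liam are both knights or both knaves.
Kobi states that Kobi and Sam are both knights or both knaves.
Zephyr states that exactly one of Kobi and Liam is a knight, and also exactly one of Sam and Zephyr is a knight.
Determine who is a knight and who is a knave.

Liam is a knight, Dax is a knight, Rumi is a knave, Sam is a knight, Kobi is a knight, and Zephyr is a knave.

Liam is a knight, so "it is not true that Sam is a knave" must be True — and it is.
Dax is a knight, and the claim "Dax and Rumi are different types" is indeed True.
Rumi is a knave; "it is not true that Dax is a knight" is false, as required.
Sam is a knight, and the claim "Sam and Liam are both knights or both knaves" is indeed True.
As a knight, Kobi's statement "Kobi and Sam are both knights or both knaves" should be True; it is.
Since Zephyr is a knave, "exactly one of Kobi and Liam is a knight, and also exactly one of Sam and Zephyr is a knight" needs to be false, which holds.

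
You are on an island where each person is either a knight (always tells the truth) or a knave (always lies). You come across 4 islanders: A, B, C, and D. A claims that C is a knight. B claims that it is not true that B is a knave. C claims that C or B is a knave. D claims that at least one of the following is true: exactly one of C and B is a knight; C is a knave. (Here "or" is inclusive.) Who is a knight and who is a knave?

Knights: A, C, and D. Knaves: B.

Suppose A is a knave. Then A's statement "C is a knight" would have to be false. Checking the 8 ways to assign the others, none is consistent with every speaker.
(For instance, with B=knave, C=knight, D=knight, A's claim "C is a knight" comes out true where it would need to be false.)
So A must be a knight, making "C is a knight" true. Taking A=knight, B=knave, C=knight, D=knight, each remaining statement checks out:
  B (knave): "it is not true that B is a knave" — false. ✓
  C (knight): "C or B is a knave" — true. ✓
  D (knight): "at least one of the following is true: exactly one of C and B is a knight; C is a knave" — true. ✓
This is the unique consistent assignment.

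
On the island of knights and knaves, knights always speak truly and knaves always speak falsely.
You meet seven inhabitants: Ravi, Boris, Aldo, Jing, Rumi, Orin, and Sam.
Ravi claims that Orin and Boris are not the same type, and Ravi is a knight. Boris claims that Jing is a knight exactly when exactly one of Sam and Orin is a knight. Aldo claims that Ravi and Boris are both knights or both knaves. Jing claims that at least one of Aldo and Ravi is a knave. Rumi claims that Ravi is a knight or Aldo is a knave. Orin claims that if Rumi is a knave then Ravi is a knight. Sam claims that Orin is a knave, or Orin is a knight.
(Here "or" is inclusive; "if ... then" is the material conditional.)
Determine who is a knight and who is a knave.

Since Ravi is a knight, "Orin and Boris are not the same type, and Ravi is a knight" needs to be true, which holds.
Boris is a knave, and the claim "Jing is a knight exactly when exactly one of Sam and Orin is a knight" is indeed false.
Aldo is a knave; "Ravi and Boris are both knights or both knaves" is false, as required.
Jing is a knight, so "at least one of Aldo and Ravi is a knave" must be true — and it is.
As a knight, Rumi's statement "Ravi is a knight or Aldo is a knave" should be true; it is.
Orin is a knight, and the claim "if Rumi is a knave then Ravi is a knight" is indeed true.
Sam is a knight, and the claim "Orin is a knave, or Orin is a knight" is indeed true.

Ravi is a knight, Boris is a knave, Aldo is a knave, Jing is a knight, Rumi is a knight, Orin is a knight, and Sam is a knight.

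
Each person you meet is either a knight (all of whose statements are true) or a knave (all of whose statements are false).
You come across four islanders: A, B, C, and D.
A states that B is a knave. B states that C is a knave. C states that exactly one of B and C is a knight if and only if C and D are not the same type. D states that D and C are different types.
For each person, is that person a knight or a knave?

A is a knave, B is a knight, C is a knave, and D is a knave.

A is a knave, so "B is a knave" must be false — and it is.
Since B is a knight, "C is a knave" needs to be true, which holds.
C is a knave, so "exactly one of B and C is a knight if and only if C and D are not the same type" must be false — and it is.
D is a knave, and the claim "D and C are different types" is indeed false.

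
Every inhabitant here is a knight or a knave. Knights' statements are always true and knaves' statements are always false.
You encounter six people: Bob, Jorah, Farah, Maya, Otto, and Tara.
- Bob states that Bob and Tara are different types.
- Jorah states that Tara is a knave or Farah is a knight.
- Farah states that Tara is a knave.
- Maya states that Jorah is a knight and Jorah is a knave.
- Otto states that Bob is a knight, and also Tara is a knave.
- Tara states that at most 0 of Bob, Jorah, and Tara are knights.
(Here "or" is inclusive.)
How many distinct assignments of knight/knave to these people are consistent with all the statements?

2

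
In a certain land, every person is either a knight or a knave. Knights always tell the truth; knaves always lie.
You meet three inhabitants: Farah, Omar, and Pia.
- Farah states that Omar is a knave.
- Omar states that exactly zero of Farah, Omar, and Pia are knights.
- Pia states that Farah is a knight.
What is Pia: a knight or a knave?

Pia is a knight.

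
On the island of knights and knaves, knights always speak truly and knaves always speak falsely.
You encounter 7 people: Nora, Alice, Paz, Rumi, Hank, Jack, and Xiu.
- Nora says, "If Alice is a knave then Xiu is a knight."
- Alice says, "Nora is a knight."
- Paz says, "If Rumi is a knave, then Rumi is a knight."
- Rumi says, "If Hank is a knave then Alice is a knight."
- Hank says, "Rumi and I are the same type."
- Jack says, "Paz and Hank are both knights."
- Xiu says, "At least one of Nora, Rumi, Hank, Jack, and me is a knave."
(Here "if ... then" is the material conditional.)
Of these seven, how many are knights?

The unique consistent assignment is Nora=knight, Alice=knight, Paz=knight, Rumi=knight, Hank=knave, Jack=knave, Xiu=knight.
That has 5 knights.

5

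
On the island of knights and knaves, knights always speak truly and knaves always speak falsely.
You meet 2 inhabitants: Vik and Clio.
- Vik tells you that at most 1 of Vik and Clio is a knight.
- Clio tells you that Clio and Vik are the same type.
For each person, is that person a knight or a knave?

Suppose Vik is a knave. Then Vik's statement "at most 1 of Vik and Clio is a knight" would have to be false. Checking the 2 ways to assign the others, none is consistent with every speaker.
(For instance, with Clio=knave, Vik's claim "at most 1 of Vik and Clio is a knight" comes out true where it would need to be false.)
So Vik must be a knight, making "at most 1 of Vik and Clio is a knight" true. Taking Vik=knight, Clio=knave, each remaining statement checks out:
  Clio (knave): "Clio and Vik are the same type" — false. ✓
This is the unique consistent assignment.

Vik is a knight and Clio is a knave.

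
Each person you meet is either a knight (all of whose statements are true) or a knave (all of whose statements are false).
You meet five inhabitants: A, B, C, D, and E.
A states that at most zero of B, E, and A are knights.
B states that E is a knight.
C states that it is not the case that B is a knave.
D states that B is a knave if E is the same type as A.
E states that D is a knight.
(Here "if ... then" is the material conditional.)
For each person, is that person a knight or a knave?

Suppose A is a knight. Then A's statement "at most zero of B, E, and A are knights" would have to be true. Checking the 16 ways to assign the others, none is consistent with every speaker.
(For instance, with B=knight, C=knight, D=knight, E=knight, A's claim "at most zero of B, E, and A are knights" comes out false where it would need to be true.)
So A must be a knave, making "at most zero of B, E, and A are knights" false. Taking A=knave, B=knight, C=knight, D=knight, E=knight, each remaining statement checks out:
  B (knight): "E is a knight" — true. ✓
  C (knight): "it is not the case that B is a knave" — true. ✓
  D (knight): "B is a knave if E is the same type as A" — true. ✓
  E (knight): "D is a knight" — true. ✓
This is the unique consistent assignment.

A is a knave, B is a knight, C is a knight, D is a knight, and E is a knight.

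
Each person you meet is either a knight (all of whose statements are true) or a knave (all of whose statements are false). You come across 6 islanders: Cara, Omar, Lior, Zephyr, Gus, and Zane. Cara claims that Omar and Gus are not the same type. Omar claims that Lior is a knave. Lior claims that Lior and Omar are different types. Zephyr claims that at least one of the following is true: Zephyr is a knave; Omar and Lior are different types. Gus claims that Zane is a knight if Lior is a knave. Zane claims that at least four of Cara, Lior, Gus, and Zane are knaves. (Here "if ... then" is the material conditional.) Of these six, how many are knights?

4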